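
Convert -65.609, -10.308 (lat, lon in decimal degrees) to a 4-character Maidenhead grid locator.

Offset from 180°W / 90°S: lon 169.69°, lat 24.39°.
Field: 169.69/20 → 8 → I, 24.39/10 → 2 → C; chars IC.
Square: 9.69/2 → 4, 4.39/1 → 4; chars 44.

IC44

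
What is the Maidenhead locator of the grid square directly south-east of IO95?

JO04

Longitude square 9; +1 → 10, wraps to 0, carry into field.
Longitude field I = 8; +1 → 9 = J.
Latitude square 5; −1 → 4.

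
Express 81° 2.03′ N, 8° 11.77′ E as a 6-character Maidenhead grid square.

JR41ca

Shift to the Maidenhead origin (180°W, 90°S): lon 188.1962, lat 171.0338.
Field (20°×10°, letters A–R): lon ⌊188.1962/20⌋ = 9 → J; lat ⌊171.0338/10⌋ = 17 → R.
Square (2°×1°, digits 0–9): lon ⌊8.1962/2⌋ = 4; lat ⌊1.0338/1⌋ = 1.
Subsquare (5′×2.5′, letters a–x): lon ⌊0.1962/0.0833333⌋ = 2 → c; lat ⌊0.0338/0.0416667⌋ = 0 → a.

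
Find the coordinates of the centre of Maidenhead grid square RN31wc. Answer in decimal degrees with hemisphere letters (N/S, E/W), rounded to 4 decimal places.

Field R=17, N=13: +17·20° lon, +13·10° lat → SW at lon 160°, lat 40°.
Square 3, 1: +3·2° lon, +1·1° lat → SW at lon 166°, lat 41°.
Subsquare w=22, c=2: +22·0.0833333° lon, +2·0.0416667° lat → SW at lon 167.833°, lat 41.0833°.
Cell spans 0.0833333° lon × 0.0416667° lat. Centre is SW corner plus half of each.
latitude 41.1042° N, longitude 167.8750° E.

41.1042° N, 167.8750° E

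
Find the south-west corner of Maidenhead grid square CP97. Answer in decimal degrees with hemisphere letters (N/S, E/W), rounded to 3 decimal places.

Field C=2, P=15: +2·20° lon, +15·10° lat → SW at lon -140°, lat 60°.
Square 9, 7: +9·2° lon, +7·1° lat → SW at lon -122°, lat 67°.
latitude 67.000° N, longitude 122.000° W.

67.000° N, 122.000° W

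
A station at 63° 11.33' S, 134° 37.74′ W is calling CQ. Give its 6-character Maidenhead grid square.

CC26qt

Add 180° to longitude and 90° to latitude: 45.3710, 26.8112.
Field: 45.3710/20 → 2 → C, 26.8112/10 → 2 → C; chars CC.
Square: 5.3710/2 → 2, 6.8112/1 → 6; chars 26.
Subsquare: 1.3710/0.0833333 → 16 → q, 0.8112/0.0416667 → 19 → t; chars qt.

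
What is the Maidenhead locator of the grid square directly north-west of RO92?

RO83

Longitude square 9; −1 → 8.
Latitude square 2; +1 → 3.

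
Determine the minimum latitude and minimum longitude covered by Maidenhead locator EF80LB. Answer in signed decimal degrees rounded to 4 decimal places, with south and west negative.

-39.9583, -83.0833

Field E=4, F=5: +4·20° lon, +5·10° lat → SW at lon -100°, lat -40°.
Square 8, 0: +8·2° lon, +0·1° lat → SW at lon -84°, lat -40°.
Subsquare l=11, b=1: +11·0.0833333° lon, +1·0.0416667° lat → SW at lon -83.0833°, lat -39.9583°.
latitude -39.9583, longitude -83.0833.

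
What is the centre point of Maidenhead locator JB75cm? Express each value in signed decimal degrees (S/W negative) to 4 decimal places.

Field J=9, B=1: +9·20° lon, +1·10° lat → SW at lon 0°, lat -80°.
Square 7, 5: +7·2° lon, +5·1° lat → SW at lon 14°, lat -75°.
Subsquare c=2, m=12: +2·0.0833333° lon, +12·0.0416667° lat → SW at lon 14.1667°, lat -74.5°.
Cell spans 0.0833333° lon × 0.0416667° lat. Centre is SW corner plus half of each.
latitude -74.4792, longitude 14.2083.

-74.4792, 14.2083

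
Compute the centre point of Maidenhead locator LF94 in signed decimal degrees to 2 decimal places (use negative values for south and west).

Field L=11, F=5: +11·20° lon, +5·10° lat → SW at lon 40°, lat -40°.
Square 9, 4: +9·2° lon, +4·1° lat → SW at lon 58°, lat -36°.
Cell spans 2° lon × 1° lat. Centre is SW corner plus half of each.
latitude -35.50, longitude 59.00.

-35.50, 59.00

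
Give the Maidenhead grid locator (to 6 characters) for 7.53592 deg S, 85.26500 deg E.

NI22pl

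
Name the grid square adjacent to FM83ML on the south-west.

Longitude subsquare m = 12; −1 → 11 = l.
Latitude subsquare l = 11; −1 → 10 = k.

FM83lk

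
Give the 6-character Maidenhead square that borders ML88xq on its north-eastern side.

Longitude subsquare x = 23; +1 → 24, wraps to 0 = a, carry into square.
Longitude square 8; +1 → 9.
Latitude subsquare q = 16; +1 → 17 = r.

ML98ar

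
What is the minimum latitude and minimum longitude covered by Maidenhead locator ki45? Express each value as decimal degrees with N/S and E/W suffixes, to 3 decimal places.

Field K=10, I=8: +10·20° lon, +8·10° lat → SW at lon 20°, lat -10°.
Square 4, 5: +4·2° lon, +5·1° lat → SW at lon 28°, lat -5°.
latitude 5.000° S, longitude 28.000° E.

5.000° S, 28.000° E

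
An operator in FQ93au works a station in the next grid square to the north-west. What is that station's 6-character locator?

Longitude subsquare a = 0; −1 → -1, wraps to 23 = x, carry into square.
Longitude square 9; −1 → 8.
Latitude subsquare u = 20; +1 → 21 = v.

FQ83xv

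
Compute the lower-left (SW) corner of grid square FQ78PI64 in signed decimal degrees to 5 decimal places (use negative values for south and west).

Field F=5, Q=16: +5·20° lon, +16·10° lat → SW at lon -80°, lat 70°.
Square 7, 8: +7·2° lon, +8·1° lat → SW at lon -66°, lat 78°.
Subsquare p=15, i=8: +15·0.0833333° lon, +8·0.0416667° lat → SW at lon -64.75°, lat 78.3333°.
Extended square 6, 4: +6·0.00833333° lon, +4·0.00416667° lat → SW at lon -64.7°, lat 78.35°.
latitude 78.35000, longitude -64.70000.

78.35000, -64.70000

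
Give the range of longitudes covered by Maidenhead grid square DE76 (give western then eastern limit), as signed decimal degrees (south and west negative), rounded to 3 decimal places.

-106.000, -104.000

Field D=3, E=4: +3·20° lon, +4·10° lat → SW at lon -120°, lat -50°.
Square 7, 6: +7·2° lon, +6·1° lat → SW at lon -106°, lat -44°.
Cell spans 2° lon × 1° lat.
west -106.000, east -104.000.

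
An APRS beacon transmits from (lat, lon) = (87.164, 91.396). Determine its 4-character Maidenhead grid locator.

NR57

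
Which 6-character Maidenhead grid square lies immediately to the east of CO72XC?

Longitude subsquare x = 23; +1 → 24, wraps to 0 = a, carry into square.
Longitude square 7; +1 → 8.
The latitude characters are unchanged.

CO82ac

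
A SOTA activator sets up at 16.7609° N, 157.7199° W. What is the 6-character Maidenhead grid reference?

Shift to the Maidenhead origin (180°W, 90°S): lon 22.2801, lat 106.7609.
Field: lon ⌊22.2801/20⌋ = 1 → B; lat ⌊106.7609/10⌋ = 10 → K.
Square: lon ⌊2.2801/2⌋ = 1; lat ⌊6.7609/1⌋ = 6.
Subsquare: lon ⌊0.2801/0.0833333⌋ = 3 → d; lat ⌊0.7609/0.0416667⌋ = 18 → s.

BK16ds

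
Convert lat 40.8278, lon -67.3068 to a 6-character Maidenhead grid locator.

Add 180° to longitude and 90° to latitude: 112.6932, 130.8278.
Field: 112.6932/20 → 5 → F, 130.8278/10 → 13 → N; chars FN.
Square: 12.6932/2 → 6, 0.8278/1 → 0; chars 60.
Subsquare: 0.6932/0.0833333 → 8 → i, 0.8278/0.0416667 → 19 → t; chars it.

FN60it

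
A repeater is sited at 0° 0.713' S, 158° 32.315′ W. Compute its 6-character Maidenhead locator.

BI09rx

Shift to the Maidenhead origin (180°W, 90°S): lon 21.4614, lat 89.9881.
Field (20°×10°, letters A–R): 21.4614/20 → 1 → B, 89.9881/10 → 8 → I; chars BI.
Square (2°×1°, digits 0–9): 1.4614/2 → 0, 9.9881/1 → 9; chars 09.
Subsquare (5′×2.5′, letters a–x): 1.4614/0.0833333 → 17 → r, 0.9881/0.0416667 → 23 → x; chars rx.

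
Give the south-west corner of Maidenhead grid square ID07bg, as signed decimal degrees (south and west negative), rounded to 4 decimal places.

-52.7500, -19.9167

Field I=8, D=3: +8·20° lon, +3·10° lat → SW at lon -20°, lat -60°.
Square 0, 7: +0·2° lon, +7·1° lat → SW at lon -20°, lat -53°.
Subsquare b=1, g=6: +1·0.0833333° lon, +6·0.0416667° lat → SW at lon -19.9167°, lat -52.75°.
latitude -52.7500, longitude -19.9167.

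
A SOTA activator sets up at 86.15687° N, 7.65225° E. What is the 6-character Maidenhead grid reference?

Shift to the Maidenhead origin (180°W, 90°S): lon 187.6523, lat 176.1569.
Field: lon ⌊187.6523/20⌋ = 9 → J; lat ⌊176.1569/10⌋ = 17 → R.
Square: lon ⌊7.6523/2⌋ = 3; lat ⌊6.1569/1⌋ = 6.
Subsquare: lon ⌊1.6523/0.0833333⌋ = 19 → t; lat ⌊0.1569/0.0416667⌋ = 3 → d.

JR36td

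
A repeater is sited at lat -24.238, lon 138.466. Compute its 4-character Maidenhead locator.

Shift to the Maidenhead origin (180°W, 90°S): lon 318.47, lat 65.76.
Field: lon ⌊318.47/20⌋ = 15 → P; lat ⌊65.76/10⌋ = 6 → G.
Square: lon ⌊18.47/2⌋ = 9; lat ⌊5.76/1⌋ = 5.

PG95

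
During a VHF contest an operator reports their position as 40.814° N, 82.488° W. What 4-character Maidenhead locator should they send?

EN80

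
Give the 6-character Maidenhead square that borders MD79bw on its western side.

MD79aw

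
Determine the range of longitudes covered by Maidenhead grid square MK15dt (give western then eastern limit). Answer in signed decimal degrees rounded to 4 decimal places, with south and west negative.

62.2500, 62.3333

Field M=12, K=10: +12·20° lon, +10·10° lat → SW at lon 60°, lat 10°.
Square 1, 5: +1·2° lon, +5·1° lat → SW at lon 62°, lat 15°.
Subsquare d=3, t=19: +3·0.0833333° lon, +19·0.0416667° lat → SW at lon 62.25°, lat 15.7917°.
Cell spans 0.0833333° lon × 0.0416667° lat.
west 62.2500, east 62.3333.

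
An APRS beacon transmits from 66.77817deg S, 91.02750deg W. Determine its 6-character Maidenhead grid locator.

EC43lf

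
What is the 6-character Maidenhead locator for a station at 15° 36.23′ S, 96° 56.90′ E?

Shift to the Maidenhead origin (180°W, 90°S): lon 276.9483, lat 74.3962.
Field: lon ⌊276.9483/20⌋ = 13 → N; lat ⌊74.3962/10⌋ = 7 → H.
Square: lon ⌊16.9483/2⌋ = 8; lat ⌊4.3962/1⌋ = 4.
Subsquare: lon ⌊0.9483/0.0833333⌋ = 11 → l; lat ⌊0.3962/0.0416667⌋ = 9 → j.

NH84lj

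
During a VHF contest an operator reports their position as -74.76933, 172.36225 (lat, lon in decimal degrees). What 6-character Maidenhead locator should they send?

RB65ef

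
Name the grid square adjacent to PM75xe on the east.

PM85ae

Longitude subsquare x = 23; +1 → 24, wraps to 0 = a, carry into square.
Longitude square 7; +1 → 8.
The latitude characters are unchanged.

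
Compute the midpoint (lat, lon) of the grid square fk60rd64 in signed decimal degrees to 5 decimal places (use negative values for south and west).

10.14375, -66.52917

Field F=5, K=10: +5·20° lon, +10·10° lat → SW at lon -80°, lat 10°.
Square 6, 0: +6·2° lon, +0·1° lat → SW at lon -68°, lat 10°.
Subsquare r=17, d=3: +17·0.0833333° lon, +3·0.0416667° lat → SW at lon -66.5833°, lat 10.125°.
Extended square 6, 4: +6·0.00833333° lon, +4·0.00416667° lat → SW at lon -66.5333°, lat 10.1417°.
Cell spans 0.00833333° lon × 0.00416667° lat. Centre is SW corner plus half of each.
latitude 10.14375, longitude -66.52917.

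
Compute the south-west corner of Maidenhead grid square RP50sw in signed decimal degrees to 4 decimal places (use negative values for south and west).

60.9167, 171.5000

Field R=17, P=15: +17·20° lon, +15·10° lat → SW at lon 160°, lat 60°.
Square 5, 0: +5·2° lon, +0·1° lat → SW at lon 170°, lat 60°.
Subsquare s=18, w=22: +18·0.0833333° lon, +22·0.0416667° lat → SW at lon 171.5°, lat 60.9167°.
latitude 60.9167, longitude 171.5000.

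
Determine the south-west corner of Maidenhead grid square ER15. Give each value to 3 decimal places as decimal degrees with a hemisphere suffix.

Field E=4, R=17: +4·20° lon, +17·10° lat → SW at lon -100°, lat 80°.
Square 1, 5: +1·2° lon, +5·1° lat → SW at lon -98°, lat 85°.
latitude 85.000° N, longitude 98.000° W.

85.000° N, 98.000° W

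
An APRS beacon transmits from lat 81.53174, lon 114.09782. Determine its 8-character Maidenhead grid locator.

OR71bm17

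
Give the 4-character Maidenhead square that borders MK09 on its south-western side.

Longitude square 0; −1 → -1, wraps to 9, carry into field.
Longitude field M = 12; −1 → 11 = L.
Latitude square 9; −1 → 8.

LK98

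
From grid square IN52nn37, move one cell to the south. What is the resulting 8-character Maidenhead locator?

IN52nn36

Latitude extended square 7; −1 → 6.
The longitude characters are unchanged.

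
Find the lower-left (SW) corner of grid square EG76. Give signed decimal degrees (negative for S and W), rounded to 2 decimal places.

-24.00, -86.00

Field E=4, G=6: +4·20° lon, +6·10° lat → SW at lon -100°, lat -30°.
Square 7, 6: +7·2° lon, +6·1° lat → SW at lon -86°, lat -24°.
latitude -24.00, longitude -86.00.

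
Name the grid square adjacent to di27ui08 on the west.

DI27ti98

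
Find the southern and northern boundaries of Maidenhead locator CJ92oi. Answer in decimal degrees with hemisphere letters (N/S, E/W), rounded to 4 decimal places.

Field C=2, J=9: +2·20° lon, +9·10° lat → SW at lon -140°, lat 0°.
Square 9, 2: +9·2° lon, +2·1° lat → SW at lon -122°, lat 2°.
Subsquare o=14, i=8: +14·0.0833333° lon, +8·0.0416667° lat → SW at lon -120.833°, lat 2.33333°.
Cell spans 0.0833333° lon × 0.0416667° lat.
south 2.3333° N, north 2.3750° N.

2.3333° N, 2.3750° N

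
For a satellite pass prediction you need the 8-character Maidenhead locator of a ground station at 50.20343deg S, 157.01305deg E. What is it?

QD89mt11

Shift to the Maidenhead origin (180°W, 90°S): lon 337.01305, lat 39.79657.
Field: lon ⌊337.01305/20⌋ = 16 → Q; lat ⌊39.79657/10⌋ = 3 → D.
Square: lon ⌊17.01305/2⌋ = 8; lat ⌊9.79657/1⌋ = 9.
Subsquare: lon ⌊1.01305/0.0833333⌋ = 12 → m; lat ⌊0.79657/0.0416667⌋ = 19 → t.
Extended square: lon ⌊0.01305/0.00833333⌋ = 1; lat ⌊0.00490/0.00416667⌋ = 1.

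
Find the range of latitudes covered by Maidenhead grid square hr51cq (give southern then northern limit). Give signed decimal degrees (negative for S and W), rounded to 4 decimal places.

81.6667, 81.7083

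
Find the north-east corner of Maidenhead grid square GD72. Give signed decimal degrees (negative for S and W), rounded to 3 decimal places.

Field G=6, D=3: +6·20° lon, +3·10° lat → SW at lon -60°, lat -60°.
Square 7, 2: +7·2° lon, +2·1° lat → SW at lon -46°, lat -58°.
Cell spans 2° lon × 1° lat. NE corner is SW corner plus one full cell.
latitude -57.000, longitude -44.000.

-57.000, -44.000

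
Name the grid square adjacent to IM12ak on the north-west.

Longitude subsquare a = 0; −1 → -1, wraps to 23 = x, carry into square.
Longitude square 1; −1 → 0.
Latitude subsquare k = 10; +1 → 11 = l.

IM02xl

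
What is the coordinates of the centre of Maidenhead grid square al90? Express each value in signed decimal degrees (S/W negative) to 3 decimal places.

Field A=0, L=11: +0·20° lon, +11·10° lat → SW at lon -180°, lat 20°.
Square 9, 0: +9·2° lon, +0·1° lat → SW at lon -162°, lat 20°.
Cell spans 2° lon × 1° lat. Centre is SW corner plus half of each.
latitude 20.500, longitude -161.000.

20.500, -161.000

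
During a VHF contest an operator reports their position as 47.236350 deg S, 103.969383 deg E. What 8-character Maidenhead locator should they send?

Add 180° to longitude and 90° to latitude: 283.96938, 42.76365.
Field (20°×10°, letters A–R): 283.96938/20 → 14 → O, 42.76365/10 → 4 → E; chars OE.
Square (2°×1°, digits 0–9): 3.96938/2 → 1, 2.76365/1 → 2; chars 12.
Subsquare (5′×2.5′, letters a–x): 1.96938/0.0833333 → 23 → x, 0.76365/0.0416667 → 18 → s; chars xs.
Extended square (30″×15″, digits 0–9): 0.05272/0.00833333 → 6, 0.01365/0.00416667 → 3; chars 63.

OE12xs63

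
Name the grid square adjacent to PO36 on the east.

PO46

Longitude square 3; +1 → 4.
The latitude characters are unchanged.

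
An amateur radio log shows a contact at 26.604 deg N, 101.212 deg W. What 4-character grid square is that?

Offset from 180°W / 90°S: lon 78.79°, lat 116.60°.
Field: lon ⌊78.79/20⌋ = 3 → D; lat ⌊116.60/10⌋ = 11 → L.
Square: lon ⌊18.79/2⌋ = 9; lat ⌊6.60/1⌋ = 6.

DL96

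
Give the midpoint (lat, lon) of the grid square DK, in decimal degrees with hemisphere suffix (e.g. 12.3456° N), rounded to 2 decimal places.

15.00° N, 110.00° W

Field D=3, K=10: +3·20° lon, +10·10° lat → SW at lon -120°, lat 10°.
Cell spans 20° lon × 10° lat. Centre is SW corner plus half of each.
latitude 15.00° N, longitude 110.00° W.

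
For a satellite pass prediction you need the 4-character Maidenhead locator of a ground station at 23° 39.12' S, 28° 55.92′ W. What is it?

HG56

Shift to the Maidenhead origin (180°W, 90°S): lon 151.07, lat 66.35.
Field: lon ⌊151.07/20⌋ = 7 → H; lat ⌊66.35/10⌋ = 6 → G.
Square: lon ⌊11.07/2⌋ = 5; lat ⌊6.35/1⌋ = 6.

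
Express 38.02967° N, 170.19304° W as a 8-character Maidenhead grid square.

Add 180° to longitude and 90° to latitude: 9.80696, 128.02967.
Field (20°×10°, letters A–R): 9.80696/20 → 0 → A, 128.02967/10 → 12 → M; chars AM.
Square (2°×1°, digits 0–9): 9.80696/2 → 4, 8.02967/1 → 8; chars 48.
Subsquare (5′×2.5′, letters a–x): 1.80696/0.0833333 → 21 → v, 0.02967/0.0416667 → 0 → a; chars va.
Extended square (30″×15″, digits 0–9): 0.05696/0.00833333 → 6, 0.02967/0.00416667 → 7; chars 67.

AM48va67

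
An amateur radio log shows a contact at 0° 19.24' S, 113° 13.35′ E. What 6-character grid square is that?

Add 180° to longitude and 90° to latitude: 293.2225, 89.6793.
Field (20°×10°, letters A–R): 293.2225/20 → 14 → O, 89.6793/10 → 8 → I; chars OI.
Square (2°×1°, digits 0–9): 13.2225/2 → 6, 9.6793/1 → 9; chars 69.
Subsquare (5′×2.5′, letters a–x): 1.2225/0.0833333 → 14 → o, 0.6793/0.0416667 → 16 → q; chars oq.

OI69oq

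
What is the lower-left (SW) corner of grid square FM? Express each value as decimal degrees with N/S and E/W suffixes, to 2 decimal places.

30.00° N, 80.00° W

Field F=5, M=12: +5·20° lon, +12·10° lat → SW at lon -80°, lat 30°.
latitude 30.00° N, longitude 80.00° W.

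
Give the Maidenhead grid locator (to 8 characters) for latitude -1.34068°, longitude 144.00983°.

Offset from 180°W / 90°S: lon 324.00983°, lat 88.65932°.
Field: lon ⌊324.00983/20⌋ = 16 → Q; lat ⌊88.65932/10⌋ = 8 → I.
Square: lon ⌊4.00983/2⌋ = 2; lat ⌊8.65932/1⌋ = 8.
Subsquare: lon ⌊0.00983/0.0833333⌋ = 0 → a; lat ⌊0.65932/0.0416667⌋ = 15 → p.
Extended square: lon ⌊0.00983/0.00833333⌋ = 1; lat ⌊0.03432/0.00416667⌋ = 8.

QI28ap18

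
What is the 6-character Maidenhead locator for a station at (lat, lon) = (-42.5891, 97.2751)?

NE87pj

Offset from 180°W / 90°S: lon 277.2751°, lat 47.4109°.
Field: 277.2751/20 → 13 → N, 47.4109/10 → 4 → E; chars NE.
Square: 17.2751/2 → 8, 7.4109/1 → 7; chars 87.
Subsquare: 1.2751/0.0833333 → 15 → p, 0.4109/0.0416667 → 9 → j; chars pj.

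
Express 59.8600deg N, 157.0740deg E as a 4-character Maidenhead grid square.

Add 180° to longitude and 90° to latitude: 337.07, 149.86.
Field: 337.07/20 → 16 → Q, 149.86/10 → 14 → O; chars QO.
Square: 17.07/2 → 8, 9.86/1 → 9; chars 89.

QO89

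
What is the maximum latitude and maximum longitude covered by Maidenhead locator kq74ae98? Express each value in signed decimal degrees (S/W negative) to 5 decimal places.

Field K=10, Q=16: +10·20° lon, +16·10° lat → SW at lon 20°, lat 70°.
Square 7, 4: +7·2° lon, +4·1° lat → SW at lon 34°, lat 74°.
Subsquare a=0, e=4: +0·0.0833333° lon, +4·0.0416667° lat → SW at lon 34°, lat 74.1667°.
Extended square 9, 8: +9·0.00833333° lon, +8·0.00416667° lat → SW at lon 34.075°, lat 74.2°.
Cell spans 0.00833333° lon × 0.00416667° lat. NE corner is SW corner plus one full cell.
latitude 74.20417, longitude 34.08333.

74.20417, 34.08333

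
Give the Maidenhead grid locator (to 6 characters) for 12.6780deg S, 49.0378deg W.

GH57lh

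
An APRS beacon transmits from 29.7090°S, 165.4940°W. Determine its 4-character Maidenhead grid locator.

AG70

Offset from 180°W / 90°S: lon 14.51°, lat 60.29°.
Field: lon ⌊14.51/20⌋ = 0 → A; lat ⌊60.29/10⌋ = 6 → G.
Square: lon ⌊14.51/2⌋ = 7; lat ⌊0.29/1⌋ = 0.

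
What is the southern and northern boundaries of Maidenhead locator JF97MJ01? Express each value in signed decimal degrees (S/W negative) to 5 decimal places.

Field J=9, F=5: +9·20° lon, +5·10° lat → SW at lon 0°, lat -40°.
Square 9, 7: +9·2° lon, +7·1° lat → SW at lon 18°, lat -33°.
Subsquare m=12, j=9: +12·0.0833333° lon, +9·0.0416667° lat → SW at lon 19°, lat -32.625°.
Extended square 0, 1: +0·0.00833333° lon, +1·0.00416667° lat → SW at lon 19°, lat -32.6208°.
Cell spans 0.00833333° lon × 0.00416667° lat.
south -32.62083, north -32.61667.

-32.62083, -32.61667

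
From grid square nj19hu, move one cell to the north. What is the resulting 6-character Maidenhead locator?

Latitude subsquare u = 20; +1 → 21 = v.
The longitude characters are unchanged.

NJ19hv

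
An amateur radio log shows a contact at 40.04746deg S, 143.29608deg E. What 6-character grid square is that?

QE19pw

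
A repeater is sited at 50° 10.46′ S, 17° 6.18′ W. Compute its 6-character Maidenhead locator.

ID19kt

Shift to the Maidenhead origin (180°W, 90°S): lon 162.8970, lat 39.8257.
Field: 162.8970/20 → 8 → I, 39.8257/10 → 3 → D; chars ID.
Square: 2.8970/2 → 1, 9.8257/1 → 9; chars 19.
Subsquare: 0.8970/0.0833333 → 10 → k, 0.8257/0.0416667 → 19 → t; chars kt.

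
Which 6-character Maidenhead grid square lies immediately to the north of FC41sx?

Latitude subsquare x = 23; +1 → 24, wraps to 0 = a, carry into square.
Latitude square 1; +1 → 2.
The longitude characters are unchanged.

FC42sa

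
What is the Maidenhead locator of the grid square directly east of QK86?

QK96

Longitude square 8; +1 → 9.
The latitude characters are unchanged.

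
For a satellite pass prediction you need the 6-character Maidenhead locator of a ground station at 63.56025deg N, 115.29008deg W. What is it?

DP23in

Add 180° to longitude and 90° to latitude: 64.7099, 153.5602.
Field: 64.7099/20 → 3 → D, 153.5602/10 → 15 → P; chars DP.
Square: 4.7099/2 → 2, 3.5602/1 → 3; chars 23.
Subsquare: 0.7099/0.0833333 → 8 → i, 0.5602/0.0416667 → 13 → n; chars in.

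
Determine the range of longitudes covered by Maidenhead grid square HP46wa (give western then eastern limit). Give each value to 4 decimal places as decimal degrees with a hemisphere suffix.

Field H=7, P=15: +7·20° lon, +15·10° lat → SW at lon -40°, lat 60°.
Square 4, 6: +4·2° lon, +6·1° lat → SW at lon -32°, lat 66°.
Subsquare w=22, a=0: +22·0.0833333° lon, +0·0.0416667° lat → SW at lon -30.1667°, lat 66°.
Cell spans 0.0833333° lon × 0.0416667° lat.
west 30.1667° W, east 30.0833° W.

30.1667° W, 30.0833° W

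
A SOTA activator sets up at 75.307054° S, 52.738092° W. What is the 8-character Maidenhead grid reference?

Offset from 180°W / 90°S: lon 127.26191°, lat 14.69295°.
Field (20°×10°, letters A–R): lon ⌊127.26191/20⌋ = 6 → G; lat ⌊14.69295/10⌋ = 1 → B.
Square (2°×1°, digits 0–9): lon ⌊7.26191/2⌋ = 3; lat ⌊4.69295/1⌋ = 4.
Subsquare (5′×2.5′, letters a–x): lon ⌊1.26191/0.0833333⌋ = 15 → p; lat ⌊0.69295/0.0416667⌋ = 16 → q.
Extended square (30″×15″, digits 0–9): lon ⌊0.01191/0.00833333⌋ = 1; lat ⌊0.02628/0.00416667⌋ = 6.

GB34pq16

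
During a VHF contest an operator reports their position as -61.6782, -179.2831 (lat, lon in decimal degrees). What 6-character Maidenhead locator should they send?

AC08ih

Offset from 180°W / 90°S: lon 0.7169°, lat 28.3218°.
Field (20°×10°, letters A–R): lon ⌊0.7169/20⌋ = 0 → A; lat ⌊28.3218/10⌋ = 2 → C.
Square (2°×1°, digits 0–9): lon ⌊0.7169/2⌋ = 0; lat ⌊8.3218/1⌋ = 8.
Subsquare (5′×2.5′, letters a–x): lon ⌊0.7169/0.0833333⌋ = 8 → i; lat ⌊0.3218/0.0416667⌋ = 7 → h.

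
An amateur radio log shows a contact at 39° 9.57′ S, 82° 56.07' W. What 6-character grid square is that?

Shift to the Maidenhead origin (180°W, 90°S): lon 97.0655, lat 50.8405.
Field: lon ⌊97.0655/20⌋ = 4 → E; lat ⌊50.8405/10⌋ = 5 → F.
Square: lon ⌊17.0655/2⌋ = 8; lat ⌊0.8405/1⌋ = 0.
Subsquare: lon ⌊1.0655/0.0833333⌋ = 12 → m; lat ⌊0.8405/0.0416667⌋ = 20 → u.

EF80mu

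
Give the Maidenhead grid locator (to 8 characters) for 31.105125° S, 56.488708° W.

GF18sv14

Shift to the Maidenhead origin (180°W, 90°S): lon 123.51129, lat 58.89487.
Field: lon ⌊123.51129/20⌋ = 6 → G; lat ⌊58.89487/10⌋ = 5 → F.
Square: lon ⌊3.51129/2⌋ = 1; lat ⌊8.89487/1⌋ = 8.
Subsquare: lon ⌊1.51129/0.0833333⌋ = 18 → s; lat ⌊0.89487/0.0416667⌋ = 21 → v.
Extended square: lon ⌊0.01129/0.00833333⌋ = 1; lat ⌊0.01987/0.00416667⌋ = 4.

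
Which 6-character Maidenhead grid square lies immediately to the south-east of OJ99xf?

PJ09ae

Longitude subsquare x = 23; +1 → 24, wraps to 0 = a, carry into square.
Longitude square 9; +1 → 10, wraps to 0, carry into field.
Longitude field O = 14; +1 → 15 = P.
Latitude subsquare f = 5; −1 → 4 = e.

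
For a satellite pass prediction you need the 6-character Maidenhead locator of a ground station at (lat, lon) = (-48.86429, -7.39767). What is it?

Offset from 180°W / 90°S: lon 172.6023°, lat 41.1357°.
Field: lon ⌊172.6023/20⌋ = 8 → I; lat ⌊41.1357/10⌋ = 4 → E.
Square: lon ⌊12.6023/2⌋ = 6; lat ⌊1.1357/1⌋ = 1.
Subsquare: lon ⌊0.6023/0.0833333⌋ = 7 → h; lat ⌊0.1357/0.0416667⌋ = 3 → d.

IE61hd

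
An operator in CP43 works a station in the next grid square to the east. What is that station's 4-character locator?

Longitude square 4; +1 → 5.
The latitude characters are unchanged.

CP53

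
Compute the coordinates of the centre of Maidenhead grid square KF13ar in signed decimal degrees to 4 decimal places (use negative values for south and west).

-36.2708, 22.0417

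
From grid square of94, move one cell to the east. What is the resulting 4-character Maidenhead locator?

PF04

Longitude square 9; +1 → 10, wraps to 0, carry into field.
Longitude field O = 14; +1 → 15 = P.
The latitude characters are unchanged.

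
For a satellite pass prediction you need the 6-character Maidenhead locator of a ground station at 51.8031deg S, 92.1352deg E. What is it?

ND68be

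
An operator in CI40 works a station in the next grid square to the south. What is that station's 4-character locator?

CH49

Latitude square 0; −1 → -1, wraps to 9, carry into field.
Latitude field I = 8; −1 → 7 = H.
The longitude characters are unchanged.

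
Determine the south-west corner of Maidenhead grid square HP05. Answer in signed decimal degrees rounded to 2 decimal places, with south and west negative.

65.00, -40.00

Field H=7, P=15: +7·20° lon, +15·10° lat → SW at lon -40°, lat 60°.
Square 0, 5: +0·2° lon, +5·1° lat → SW at lon -40°, lat 65°.
latitude 65.00, longitude -40.00.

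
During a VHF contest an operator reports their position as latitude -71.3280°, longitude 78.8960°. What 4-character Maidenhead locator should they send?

MB98

Shift to the Maidenhead origin (180°W, 90°S): lon 258.90, lat 18.67.
Field: 258.90/20 → 12 → M, 18.67/10 → 1 → B; chars MB.
Square: 18.90/2 → 9, 8.67/1 → 8; chars 98.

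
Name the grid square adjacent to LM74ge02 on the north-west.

LM74fe93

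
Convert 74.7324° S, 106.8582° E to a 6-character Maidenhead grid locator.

OB35kg

Shift to the Maidenhead origin (180°W, 90°S): lon 286.8582, lat 15.2676.
Field: lon ⌊286.8582/20⌋ = 14 → O; lat ⌊15.2676/10⌋ = 1 → B.
Square: lon ⌊6.8582/2⌋ = 3; lat ⌊5.2676/1⌋ = 5.
Subsquare: lon ⌊0.8582/0.0833333⌋ = 10 → k; lat ⌊0.2676/0.0416667⌋ = 6 → g.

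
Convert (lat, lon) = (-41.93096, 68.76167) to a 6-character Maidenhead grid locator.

ME48jb

Add 180° to longitude and 90° to latitude: 248.7617, 48.0690.
Field (20°×10°, letters A–R): 248.7617/20 → 12 → M, 48.0690/10 → 4 → E; chars ME.
Square (2°×1°, digits 0–9): 8.7617/2 → 4, 8.0690/1 → 8; chars 48.
Subsquare (5′×2.5′, letters a–x): 0.7617/0.0833333 → 9 → j, 0.0690/0.0416667 → 1 → b; chars jb.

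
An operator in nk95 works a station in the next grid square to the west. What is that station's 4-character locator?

Longitude square 9; −1 → 8.
The latitude characters are unchanged.

NK85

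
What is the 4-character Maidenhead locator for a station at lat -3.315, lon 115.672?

OI76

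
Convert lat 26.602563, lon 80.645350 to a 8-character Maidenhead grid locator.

NL06ho74

Add 180° to longitude and 90° to latitude: 260.64535, 116.60256.
Field (20°×10°, letters A–R): 260.64535/20 → 13 → N, 116.60256/10 → 11 → L; chars NL.
Square (2°×1°, digits 0–9): 0.64535/2 → 0, 6.60256/1 → 6; chars 06.
Subsquare (5′×2.5′, letters a–x): 0.64535/0.0833333 → 7 → h, 0.60256/0.0416667 → 14 → o; chars ho.
Extended square (30″×15″, digits 0–9): 0.06202/0.00833333 → 7, 0.01923/0.00416667 → 4; chars 74.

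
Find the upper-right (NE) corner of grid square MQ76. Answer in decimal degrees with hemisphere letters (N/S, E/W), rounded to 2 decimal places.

77.00° N, 76.00° E

Field M=12, Q=16: +12·20° lon, +16·10° lat → SW at lon 60°, lat 70°.
Square 7, 6: +7·2° lon, +6·1° lat → SW at lon 74°, lat 76°.
Cell spans 2° lon × 1° lat. NE corner is SW corner plus one full cell.
latitude 77.00° N, longitude 76.00° E.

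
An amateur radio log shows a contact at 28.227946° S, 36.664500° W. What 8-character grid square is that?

HG11qs05

Shift to the Maidenhead origin (180°W, 90°S): lon 143.33550, lat 61.77205.
Field: lon ⌊143.33550/20⌋ = 7 → H; lat ⌊61.77205/10⌋ = 6 → G.
Square: lon ⌊3.33550/2⌋ = 1; lat ⌊1.77205/1⌋ = 1.
Subsquare: lon ⌊1.33550/0.0833333⌋ = 16 → q; lat ⌊0.77205/0.0416667⌋ = 18 → s.
Extended square: lon ⌊0.00217/0.00833333⌋ = 0; lat ⌊0.02205/0.00416667⌋ = 5.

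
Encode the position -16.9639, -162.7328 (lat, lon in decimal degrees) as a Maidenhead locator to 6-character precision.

AH83pa

Shift to the Maidenhead origin (180°W, 90°S): lon 17.2672, lat 73.0361.
Field: 17.2672/20 → 0 → A, 73.0361/10 → 7 → H; chars AH.
Square: 17.2672/2 → 8, 3.0361/1 → 3; chars 83.
Subsquare: 1.2672/0.0833333 → 15 → p, 0.0361/0.0416667 → 0 → a; chars pa.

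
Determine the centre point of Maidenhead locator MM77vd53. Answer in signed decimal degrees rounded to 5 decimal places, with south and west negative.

37.13958, 75.79583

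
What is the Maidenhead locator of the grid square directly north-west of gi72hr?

GI72gs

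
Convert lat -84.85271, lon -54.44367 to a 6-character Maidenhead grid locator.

GA25sd

Add 180° to longitude and 90° to latitude: 125.5563, 5.1473.
Field: 125.5563/20 → 6 → G, 5.1473/10 → 0 → A; chars GA.
Square: 5.5563/2 → 2, 5.1473/1 → 5; chars 25.
Subsquare: 1.5563/0.0833333 → 18 → s, 0.1473/0.0416667 → 3 → d; chars sd.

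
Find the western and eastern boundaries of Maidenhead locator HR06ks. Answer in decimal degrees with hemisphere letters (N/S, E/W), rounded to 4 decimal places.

39.1667° W, 39.0833° W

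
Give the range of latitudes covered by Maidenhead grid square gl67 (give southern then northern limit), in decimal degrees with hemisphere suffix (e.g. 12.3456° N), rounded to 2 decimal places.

Field G=6, L=11: +6·20° lon, +11·10° lat → SW at lon -60°, lat 20°.
Square 6, 7: +6·2° lon, +7·1° lat → SW at lon -48°, lat 27°.
Cell spans 2° lon × 1° lat.
south 27.00° N, north 28.00° N.

27.00° N, 28.00° N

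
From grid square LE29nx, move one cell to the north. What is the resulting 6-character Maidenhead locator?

Latitude subsquare x = 23; +1 → 24, wraps to 0 = a, carry into square.
Latitude square 9; +1 → 10, wraps to 0, carry into field.
Latitude field E = 4; +1 → 5 = F.
The longitude characters are unchanged.

LF20na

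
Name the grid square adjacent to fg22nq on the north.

Latitude subsquare q = 16; +1 → 17 = r.
The longitude characters are unchanged.

FG22nr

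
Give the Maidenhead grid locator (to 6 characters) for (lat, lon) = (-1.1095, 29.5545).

Shift to the Maidenhead origin (180°W, 90°S): lon 209.5545, lat 88.8905.
Field: lon ⌊209.5545/20⌋ = 10 → K; lat ⌊88.8905/10⌋ = 8 → I.
Square: lon ⌊9.5545/2⌋ = 4; lat ⌊8.8905/1⌋ = 8.
Subsquare: lon ⌊1.5545/0.0833333⌋ = 18 → s; lat ⌊0.8905/0.0416667⌋ = 21 → v.

KI48sv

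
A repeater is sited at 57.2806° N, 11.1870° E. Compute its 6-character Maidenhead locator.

Offset from 180°W / 90°S: lon 191.1870°, lat 147.2806°.
Field (20°×10°, letters A–R): 191.1870/20 → 9 → J, 147.2806/10 → 14 → O; chars JO.
Square (2°×1°, digits 0–9): 11.1870/2 → 5, 7.2806/1 → 7; chars 57.
Subsquare (5′×2.5′, letters a–x): 1.1870/0.0833333 → 14 → o, 0.2806/0.0416667 → 6 → g; chars og.

JO57og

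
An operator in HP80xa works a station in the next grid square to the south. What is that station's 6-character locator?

Latitude subsquare a = 0; −1 → -1, wraps to 23 = x, carry into square.
Latitude square 0; −1 → -1, wraps to 9, carry into field.
Latitude field P = 15; −1 → 14 = O.
The longitude characters are unchanged.

HO89xx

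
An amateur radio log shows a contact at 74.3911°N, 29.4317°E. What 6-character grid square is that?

Shift to the Maidenhead origin (180°W, 90°S): lon 209.4317, lat 164.3911.
Field: lon ⌊209.4317/20⌋ = 10 → K; lat ⌊164.3911/10⌋ = 16 → Q.
Square: lon ⌊9.4317/2⌋ = 4; lat ⌊4.3911/1⌋ = 4.
Subsquare: lon ⌊1.4317/0.0833333⌋ = 17 → r; lat ⌊0.3911/0.0416667⌋ = 9 → j.

KQ44rj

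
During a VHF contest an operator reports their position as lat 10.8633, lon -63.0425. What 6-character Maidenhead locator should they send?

Add 180° to longitude and 90° to latitude: 116.9575, 100.8633.
Field (20°×10°, letters A–R): 116.9575/20 → 5 → F, 100.8633/10 → 10 → K; chars FK.
Square (2°×1°, digits 0–9): 16.9575/2 → 8, 0.8633/1 → 0; chars 80.
Subsquare (5′×2.5′, letters a–x): 0.9575/0.0833333 → 11 → l, 0.8633/0.0416667 → 20 → u; chars lu.

FK80lu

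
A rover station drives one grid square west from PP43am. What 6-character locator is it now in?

PP33xm

Longitude subsquare a = 0; −1 → -1, wraps to 23 = x, carry into square.
Longitude square 4; −1 → 3.
The latitude characters are unchanged.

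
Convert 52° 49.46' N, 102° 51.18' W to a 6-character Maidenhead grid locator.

DO82nt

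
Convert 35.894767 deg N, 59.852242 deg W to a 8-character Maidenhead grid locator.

Shift to the Maidenhead origin (180°W, 90°S): lon 120.14776, lat 125.89477.
Field (20°×10°, letters A–R): lon ⌊120.14776/20⌋ = 6 → G; lat ⌊125.89477/10⌋ = 12 → M.
Square (2°×1°, digits 0–9): lon ⌊0.14776/2⌋ = 0; lat ⌊5.89477/1⌋ = 5.
Subsquare (5′×2.5′, letters a–x): lon ⌊0.14776/0.0833333⌋ = 1 → b; lat ⌊0.89477/0.0416667⌋ = 21 → v.
Extended square (30″×15″, digits 0–9): lon ⌊0.06442/0.00833333⌋ = 7; lat ⌊0.01977/0.00416667⌋ = 4.

GM05bv74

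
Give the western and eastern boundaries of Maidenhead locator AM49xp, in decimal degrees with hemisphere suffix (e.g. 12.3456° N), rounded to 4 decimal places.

170.0833° W, 170.0000° W

Field A=0, M=12: +0·20° lon, +12·10° lat → SW at lon -180°, lat 30°.
Square 4, 9: +4·2° lon, +9·1° lat → SW at lon -172°, lat 39°.
Subsquare x=23, p=15: +23·0.0833333° lon, +15·0.0416667° lat → SW at lon -170.083°, lat 39.625°.
Cell spans 0.0833333° lon × 0.0416667° lat.
west 170.0833° W, east 170.0000° W.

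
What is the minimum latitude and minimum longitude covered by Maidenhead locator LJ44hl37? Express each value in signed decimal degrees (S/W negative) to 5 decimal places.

4.48750, 48.60833

Field L=11, J=9: +11·20° lon, +9·10° lat → SW at lon 40°, lat 0°.
Square 4, 4: +4·2° lon, +4·1° lat → SW at lon 48°, lat 4°.
Subsquare h=7, l=11: +7·0.0833333° lon, +11·0.0416667° lat → SW at lon 48.5833°, lat 4.45833°.
Extended square 3, 7: +3·0.00833333° lon, +7·0.00416667° lat → SW at lon 48.6083°, lat 4.4875°.
latitude 4.48750, longitude 48.60833.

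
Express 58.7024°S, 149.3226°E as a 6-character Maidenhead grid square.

QD41ph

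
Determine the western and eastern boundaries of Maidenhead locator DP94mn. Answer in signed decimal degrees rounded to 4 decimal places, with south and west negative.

Field D=3, P=15: +3·20° lon, +15·10° lat → SW at lon -120°, lat 60°.
Square 9, 4: +9·2° lon, +4·1° lat → SW at lon -102°, lat 64°.
Subsquare m=12, n=13: +12·0.0833333° lon, +13·0.0416667° lat → SW at lon -101°, lat 64.5417°.
Cell spans 0.0833333° lon × 0.0416667° lat.
west -101.0000, east -100.9167.

-101.0000, -100.9167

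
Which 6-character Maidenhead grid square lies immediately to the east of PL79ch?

Longitude subsquare c = 2; +1 → 3 = d.
The latitude characters are unchanged.

PL79dh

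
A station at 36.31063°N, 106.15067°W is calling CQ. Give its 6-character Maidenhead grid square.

Offset from 180°W / 90°S: lon 73.8493°, lat 126.3106°.
Field: lon ⌊73.8493/20⌋ = 3 → D; lat ⌊126.3106/10⌋ = 12 → M.
Square: lon ⌊13.8493/2⌋ = 6; lat ⌊6.3106/1⌋ = 6.
Subsquare: lon ⌊1.8493/0.0833333⌋ = 22 → w; lat ⌊0.3106/0.0416667⌋ = 7 → h.

DM66wh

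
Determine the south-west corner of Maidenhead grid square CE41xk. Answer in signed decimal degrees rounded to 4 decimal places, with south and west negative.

-48.5833, -130.0833

Field C=2, E=4: +2·20° lon, +4·10° lat → SW at lon -140°, lat -50°.
Square 4, 1: +4·2° lon, +1·1° lat → SW at lon -132°, lat -49°.
Subsquare x=23, k=10: +23·0.0833333° lon, +10·0.0416667° lat → SW at lon -130.083°, lat -48.5833°.
latitude -48.5833, longitude -130.0833.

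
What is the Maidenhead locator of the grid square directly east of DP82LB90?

DP82mb00

Longitude extended square 9; +1 → 10, wraps to 0, carry into subsquare.
Longitude subsquare l = 11; +1 → 12 = m.
The latitude characters are unchanged.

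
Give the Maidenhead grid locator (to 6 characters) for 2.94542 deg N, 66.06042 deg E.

MJ32aw

Add 180° to longitude and 90° to latitude: 246.0604, 92.9454.
Field: 246.0604/20 → 12 → M, 92.9454/10 → 9 → J; chars MJ.
Square: 6.0604/2 → 3, 2.9454/1 → 2; chars 32.
Subsquare: 0.0604/0.0833333 → 0 → a, 0.9454/0.0416667 → 22 → w; chars aw.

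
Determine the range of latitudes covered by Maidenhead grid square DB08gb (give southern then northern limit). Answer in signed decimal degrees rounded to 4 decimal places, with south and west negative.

-71.9583, -71.9167

Field D=3, B=1: +3·20° lon, +1·10° lat → SW at lon -120°, lat -80°.
Square 0, 8: +0·2° lon, +8·1° lat → SW at lon -120°, lat -72°.
Subsquare g=6, b=1: +6·0.0833333° lon, +1·0.0416667° lat → SW at lon -119.5°, lat -71.9583°.
Cell spans 0.0833333° lon × 0.0416667° lat.
south -71.9583, north -71.9167.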